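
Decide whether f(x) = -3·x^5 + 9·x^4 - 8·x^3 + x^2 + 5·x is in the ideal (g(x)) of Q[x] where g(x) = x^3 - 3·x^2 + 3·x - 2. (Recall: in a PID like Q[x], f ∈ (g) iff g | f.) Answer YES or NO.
In Q[x] the ideal (g) consists of all multiples of g, so f ∈ (g) iff g | f, i.e. iff the remainder of f on division by g is 0. Divide f by g (g is monic, so eliminate the leading term of the running remainder at each step):
  leading term -3·x^5: subtract (-3·x^2)·g(x) = -3·x^5 + 9·x^4 - 9·x^3 + 6·x^2, leaving x^3 - 5·x^2 + 5·x
  leading term x^3: subtract (1)·g(x) = x^3 - 3·x^2 + 3·x - 2, leaving -2·x^2 + 2·x + 2
The remainder r(x) = -2·x^2 + 2·x + 2 ≠ 0 (and deg r < deg g), so g ∤ f, i.e. f ∉ (g).

Final answer: NO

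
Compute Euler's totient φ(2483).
φ is multiplicative, with φ(p^e) = p^e − p^(e−1). Factorise 2483 = 13 · 191. Then
  φ(2483) = (13 − 1) · (191 − 1) = 12 · 190 = 2280.

Final answer: φ(2483) = 2280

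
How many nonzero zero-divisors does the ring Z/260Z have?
Z/260Z has 163 nonzero zero-divisors

In Z/260Z each nonzero element is either a unit (gcd with 260 is 1) or a zero-divisor (gcd > 1). The number of units is φ(260): factorise 260 = 2^2 · 5 · 13, so φ(260) = (2^2 − 2^1) · (5 − 1) · (13 − 1) = 2 · 4 · 12 = 96. The nonzero elements number 260 − 1 = 259. Hence the nonzero zero-divisors number 259 − 96 = 163.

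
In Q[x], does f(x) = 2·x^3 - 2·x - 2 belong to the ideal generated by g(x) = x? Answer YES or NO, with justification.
NO

In Q[x] the ideal (g) consists of all multiples of g, so f ∈ (g) iff g | f, i.e. iff the remainder of f on division by g is 0. Divide f by g (g is monic, so eliminate the leading term of the running remainder at each step):
  leading term 2·x^3: subtract (2·x^2)·g(x) = 2·x^3, leaving -2·x - 2
  leading term -2·x: subtract (-2)·g(x) = -2·x, leaving -2
The remainder r(x) = -2 ≠ 0 (and deg r < deg g), so g ∤ f, i.e. f ∉ (g).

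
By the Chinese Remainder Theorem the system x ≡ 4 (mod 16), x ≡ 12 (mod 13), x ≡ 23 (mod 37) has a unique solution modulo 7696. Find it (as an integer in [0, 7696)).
The moduli 16, 13, 37 are pairwise coprime, so by the CRT there is a unique solution mod 16·13·37 = 7696.
Solve by successive substitution. Start with x ≡ 4 (mod 16).
  Combine with x ≡ 12 (mod 13): write x = 4 + 16·t and require 4 + 16·t ≡ 12 (mod 13), i.e. 16·t ≡ 12 − 4 ≡ 8 (mod 13). Since 16^(−1) ≡ 9 (mod 13) (16 ≡ 3 (mod 13)), t ≡ 9·8 ≡ 7 (mod 13). So x ≡ 4 + 16·7 = 116 (mod 208).
  Combine with x ≡ 23 (mod 37): write x = 116 + 208·t and require 116 + 208·t ≡ 23 (mod 37), i.e. 208·t ≡ 23 − 116 ≡ 18 (mod 37). Since 208^(−1) ≡ 29 (mod 37) (208 ≡ 23 (mod 37)), t ≡ 29·18 ≡ 4 (mod 37). So x ≡ 116 + 208·4 = 948 (mod 7696).
Unique solution in [0, 7696): x = 948.

Final answer: x ≡ 948 (mod 7696); the representative in [0, 7696) is 948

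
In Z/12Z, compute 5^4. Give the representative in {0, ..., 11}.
1

Use repeated squaring. Binary(4) = 100. Walk through the bits of the exponent 4 left-to-right: at each bit after the leading one, square the running value, then multiply by 5 if the bit is 1 (always reducing mod 12):
  bit 1 = 1 (leading): start with 5.
  bit 2 = 0: square 5^2 = 25 ≡ 1 (mod 12).
  bit 3 = 0: square 1^2 = 1 (mod 12).
Final value: 5^4 ≡ 1 (mod 12).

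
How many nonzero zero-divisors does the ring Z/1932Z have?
Z/1932Z has 1403 nonzero zero-divisors

In Z/1932Z each nonzero element is either a unit (gcd with 1932 is 1) or a zero-divisor (gcd > 1). The number of units is φ(1932): factorise 1932 = 2^2 · 3 · 7 · 23, so φ(1932) = (2^2 − 2^1) · (3 − 1) · (7 − 1) · (23 − 1) = 2 · 2 · 6 · 22 = 528. The nonzero elements number 1932 − 1 = 1931. Hence the nonzero zero-divisors number 1931 − 528 = 1403.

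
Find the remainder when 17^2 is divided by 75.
Use repeated squaring. Binary(2) = 10. Walk through the bits of the exponent 2 left-to-right: at each bit after the leading one, square the running value, then multiply by 17 if the bit is 1 (always reducing mod 75):
  bit 1 = 1 (leading): start with 17.
  bit 2 = 0: square 17^2 = 289 ≡ 64 (mod 75).
Final value: 17^2 ≡ 64 (mod 75).

Final answer: 64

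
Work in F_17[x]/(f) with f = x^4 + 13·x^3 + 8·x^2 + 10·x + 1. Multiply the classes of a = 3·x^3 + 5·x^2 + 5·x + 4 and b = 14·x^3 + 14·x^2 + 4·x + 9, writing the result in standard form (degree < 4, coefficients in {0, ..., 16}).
a · b ≡ 16·x^3 + 8·x^2 + 9·x + 1 (mod f(x))

Multiply as integer polynomials: a · b = 42·x^6 + 112·x^5 + 152·x^4 + 173·x^3 + 121·x^2 + 61·x + 36. Reducing coefficients mod 17: a · b ≡ 8·x^6 + 10·x^5 + 16·x^4 + 3·x^3 + 2·x^2 + 10·x + 2. Now divide by f(x) = x^4 + 13·x^3 + 8·x^2 + 10·x + 1 in F_17[x], eliminating the leading term at each step:
  leading term 8·x^6: subtract (8·x^2)·f(x) = 8·x^6 + 2·x^5 + 13·x^4 + 12·x^3 + 8·x^2, leaving 8·x^5 + 3·x^4 + 8·x^3 + 11·x^2 + 10·x + 2 (coefficients mod 17)
  leading term 8·x^5: subtract (8·x)·f(x) = 8·x^5 + 2·x^4 + 13·x^3 + 12·x^2 + 8·x, leaving x^4 + 12·x^3 + 16·x^2 + 2·x + 2 (coefficients mod 17)
  leading term x^4: subtract (1)·f(x) = x^4 + 13·x^3 + 8·x^2 + 10·x + 1, leaving 16·x^3 + 8·x^2 + 9·x + 1 (coefficients mod 17)
The degree is now < 4, so this is the remainder. Hence a · b ≡ 16·x^3 + 8·x^2 + 9·x + 1 in F_17[x]/(f).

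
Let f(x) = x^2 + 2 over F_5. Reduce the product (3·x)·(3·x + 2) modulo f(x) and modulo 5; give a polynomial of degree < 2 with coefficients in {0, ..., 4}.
Multiply as integer polynomials: a · b = 9·x^2 + 6·x. Reducing coefficients mod 5: a · b ≡ 4·x^2 + x. Now divide by f(x) = x^2 + 2 in F_5[x], eliminating the leading term at each step:
  leading term 4·x^2: subtract (4)·f(x) = 4·x^2 + 3, leaving x + 2 (coefficients mod 5)
The degree is now < 2, so this is the remainder. Hence a · b ≡ x + 2 in F_5[x]/(f).

Final answer: a · b ≡ x + 2 (mod f(x))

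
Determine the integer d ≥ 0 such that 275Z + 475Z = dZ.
In the PID Z, (a, b) is generated by gcd(a, b). Compute gcd(475, 275) with the extended Euclidean algorithm, tracking rows (r, s, t) with s·475 + t·275 = r:
  row A: (475, 1, 0)   [1·475 + 0·275 = 475]
  row B: (275, 0, 1)   [0·475 + 1·275 = 275]
  475 = 1·275 + 200   → row C = row A − 1·row B = (200, 1, −1)   [check: 1·475 − 1·275 = 200]
  275 = 1·200 + 75   → row D = row B − 1·row C = (75, −1, 2)   [check: −1·475 + 2·275 = 75]
  200 = 2·75 + 50   → row E = row C − 2·row D = (50, 3, −5)   [check: 3·475 − 5·275 = 50]
  75 = 1·50 + 25   → row F = row D − 1·row E = (25, −4, 7)   [check: −4·475 + 7·275 = 25]
  50 = 2·25 + 0   → remainder 0, stop. gcd = 25 (last nonzero row F).
So gcd(275, 475) = 25, with Bézout identity −4·475 + 7·275 = 25. Containment (⊇): the Bézout identity exhibits 25 as an element of (275, 475), giving (25) ⊆ (275, 475). Containment (⊆): since 25 | 275 and 25 | 475 (275 = 25·11, 475 = 25·19), every Z-linear combination of 275 and 475 is divisible by 25, so (275, 475) ⊆ (25). Therefore (275, 475) = (25), d = 25.

Final answer: (275, 475) = (25); d = 25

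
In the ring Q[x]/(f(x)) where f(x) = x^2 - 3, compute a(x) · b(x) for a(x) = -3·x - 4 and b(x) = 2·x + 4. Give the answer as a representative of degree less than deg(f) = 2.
First multiply in Q[x] without reducing: a · b = -6·x^2 - 20·x - 16. Now divide by f(x) = x^2 - 3, eliminating the leading term at each step:
  leading term -6·x^2: subtract (-6)·f(x) = 18 - 6·x^2, leaving -20·x - 34
The degree is now < 2, so this is the remainder. Hence a · b ≡ -20·x - 34 in Q[x]/(f).

Final answer: a · b ≡ -20·x - 34 (mod f(x))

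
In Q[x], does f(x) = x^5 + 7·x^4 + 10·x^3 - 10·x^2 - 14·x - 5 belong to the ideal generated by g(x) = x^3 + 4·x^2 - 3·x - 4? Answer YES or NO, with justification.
In Q[x] the ideal (g) consists of all multiples of g, so f ∈ (g) iff g | f, i.e. iff the remainder of f on division by g is 0. Divide f by g (g is monic, so eliminate the leading term of the running remainder at each step):
  leading term x^5: subtract (x^2)·g(x) = x^5 + 4·x^4 - 3·x^3 - 4·x^2, leaving 3·x^4 + 13·x^3 - 6·x^2 - 14·x - 5
  leading term 3·x^4: subtract (3·x)·g(x) = 3·x^4 + 12·x^3 - 9·x^2 - 12·x, leaving x^3 + 3·x^2 - 2·x - 5
  leading term x^3: subtract (1)·g(x) = x^3 + 4·x^2 - 3·x - 4, leaving -x^2 + x - 1
The remainder r(x) = -x^2 + x - 1 ≠ 0 (and deg r < deg g), so g ∤ f, i.e. f ∉ (g).

Final answer: NO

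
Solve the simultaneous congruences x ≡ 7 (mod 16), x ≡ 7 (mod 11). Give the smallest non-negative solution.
x ≡ 7 (mod 176); the representative in [0, 176) is 7

The moduli 16, 11 are pairwise coprime, so by the CRT there is a unique solution mod 16·11 = 176.
Solve by successive substitution. Start with x ≡ 7 (mod 16).
  Combine with x ≡ 7 (mod 11): write x = 7 + 16·t and require 7 + 16·t ≡ 7 (mod 11), i.e. 16·t ≡ 7 − 7 ≡ 0 (mod 11). Since 16^(−1) ≡ 9 (mod 11) (16 ≡ 5 (mod 11)), t ≡ 9·0 ≡ 0 (mod 11). So x ≡ 7 + 16·0 = 7 (mod 176).
Unique solution in [0, 176): x = 7.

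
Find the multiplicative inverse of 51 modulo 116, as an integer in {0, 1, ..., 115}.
51^(−1) ≡ 91 (mod 116)

Apply the extended Euclidean algorithm to (116, 51), tracking rows (r, s, t) with s·116 + t·51 = r. Each division r_prev = q·r_cur + r_new produces the new row as (previous row) − q·(current row):
  row A: (116, 1, 0)   [1·116 + 0·51 = 116]
  row B: (51, 0, 1)   [0·116 + 1·51 = 51]
  116 = 2·51 + 14   → row C = row A − 2·row B = (14, 1, −2)   [check: 1·116 − 2·51 = 14]
  51 = 3·14 + 9   → row D = row B − 3·row C = (9, −3, 7)   [check: −3·116 + 7·51 = 9]
  14 = 1·9 + 5   → row E = row C − 1·row D = (5, 4, −9)   [check: 4·116 − 9·51 = 5]
  9 = 1·5 + 4   → row F = row D − 1·row E = (4, −7, 16)   [check: −7·116 + 16·51 = 4]
  5 = 1·4 + 1   → row G = row E − 1·row F = (1, 11, −25)   [check: 11·116 − 25·51 = 1]
  4 = 4·1 + 0   → remainder 0, stop. gcd = 1 (last nonzero row G).
The gcd is 1, so 51 is invertible mod 116. The last nonzero row gives 11·116 − 25·51 = 1, so t = −25. So 51^(−1) ≡ −25 ≡ 91 (mod 116). Verify: 51 · 91 = 4641 ≡ 1 (mod 116). ✓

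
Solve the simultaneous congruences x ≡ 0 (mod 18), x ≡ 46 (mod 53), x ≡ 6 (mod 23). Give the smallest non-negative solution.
x ≡ 12978 (mod 21942); the representative in [0, 21942) is 12978

The moduli 18, 53, 23 are pairwise coprime, so by the CRT there is a unique solution mod 18·53·23 = 21942.
Solve by successive substitution. Start with x ≡ 0 (mod 18).
  Combine with x ≡ 46 (mod 53): write x = 18·t and require 18·t ≡ 46 (mod 53). Since 18^(−1) ≡ 3 (mod 53), t ≡ 3·46 ≡ 32 (mod 53). So x ≡ 18·32 = 576 (mod 954).
  Combine with x ≡ 6 (mod 23): write x = 576 + 954·t and require 576 + 954·t ≡ 6 (mod 23), i.e. 954·t ≡ 6 − 576 ≡ 5 (mod 23). Since 954^(−1) ≡ 21 (mod 23) (954 ≡ 11 (mod 23)), t ≡ 21·5 ≡ 13 (mod 23). So x ≡ 576 + 954·13 = 12978 (mod 21942).
Unique solution in [0, 21942): x = 12978.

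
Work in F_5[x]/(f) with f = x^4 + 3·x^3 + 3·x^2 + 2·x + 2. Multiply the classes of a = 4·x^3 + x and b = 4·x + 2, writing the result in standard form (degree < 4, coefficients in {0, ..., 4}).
a · b ≡ x^2 + 3 (mod f(x))

Multiply as integer polynomials: a · b = 16·x^4 + 8·x^3 + 4·x^2 + 2·x. Reducing coefficients mod 5: a · b ≡ x^4 + 3·x^3 + 4·x^2 + 2·x. Now divide by f(x) = x^4 + 3·x^3 + 3·x^2 + 2·x + 2 in F_5[x], eliminating the leading term at each step:
  leading term x^4: subtract (1)·f(x) = x^4 + 3·x^3 + 3·x^2 + 2·x + 2, leaving x^2 + 3 (coefficients mod 5)
The degree is now < 4, so this is the remainder. Hence a · b ≡ x^2 + 3 in F_5[x]/(f).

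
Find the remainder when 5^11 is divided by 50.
25

Use repeated squaring. Binary(11) = 1011. Walk through the bits of the exponent 11 left-to-right: at each bit after the leading one, square the running value, then multiply by 5 if the bit is 1 (always reducing mod 50):
  bit 1 = 1 (leading): start with 5.
  bit 2 = 0: square 5^2 = 25 (mod 50).
  bit 3 = 1: square 25^2 = 625 ≡ 25; bit is 1, so multiply 25·5 = 125 ≡ 25 (mod 50).
  bit 4 = 1: square 25^2 = 625 ≡ 25; bit is 1, so multiply 25·5 = 125 ≡ 25 (mod 50).
Final value: 5^11 ≡ 25 (mod 50).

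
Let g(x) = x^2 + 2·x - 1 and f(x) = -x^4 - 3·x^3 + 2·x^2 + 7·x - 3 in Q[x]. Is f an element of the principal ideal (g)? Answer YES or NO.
In Q[x] the ideal (g) consists of all multiples of g, so f ∈ (g) iff g | f, i.e. iff the remainder of f on division by g is 0. Divide f by g (g is monic, so eliminate the leading term of the running remainder at each step):
  leading term -x^4: subtract (-x^2)·g(x) = -x^4 - 2·x^3 + x^2, leaving -x^3 + x^2 + 7·x - 3
  leading term -x^3: subtract (-x)·g(x) = -x^3 - 2·x^2 + x, leaving 3·x^2 + 6·x - 3
  leading term 3·x^2: subtract (3)·g(x) = 3·x^2 + 6·x - 3, leaving 0
The remainder is 0, so f(x) = g(x) · h(x) with h(x) = -x^2 - x + 3. Hence g | f, i.e. f ∈ (g).

Final answer: YES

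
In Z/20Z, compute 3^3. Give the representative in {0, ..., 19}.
7

Use repeated squaring. Binary(3) = 11. Walk through the bits of the exponent 3 left-to-right: at each bit after the leading one, square the running value, then multiply by 3 if the bit is 1 (always reducing mod 20):
  bit 1 = 1 (leading): start with 3.
  bit 2 = 1: square 3^2 = 9; bit is 1, so multiply 9·3 = 27 ≡ 7 (mod 20).
Final value: 3^3 ≡ 7 (mod 20).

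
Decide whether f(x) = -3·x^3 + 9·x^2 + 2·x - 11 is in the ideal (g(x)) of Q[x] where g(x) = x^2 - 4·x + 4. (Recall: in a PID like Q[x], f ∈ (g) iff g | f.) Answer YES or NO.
NO

In Q[x] the ideal (g) consists of all multiples of g, so f ∈ (g) iff g | f, i.e. iff the remainder of f on division by g is 0. Divide f by g (g is monic, so eliminate the leading term of the running remainder at each step):
  leading term -3·x^3: subtract (-3·x)·g(x) = -3·x^3 + 12·x^2 - 12·x, leaving -3·x^2 + 14·x - 11
  leading term -3·x^2: subtract (-3)·g(x) = -3·x^2 + 12·x - 12, leaving 2·x + 1
The remainder r(x) = 2·x + 1 ≠ 0 (and deg r < deg g), so g ∤ f, i.e. f ∉ (g).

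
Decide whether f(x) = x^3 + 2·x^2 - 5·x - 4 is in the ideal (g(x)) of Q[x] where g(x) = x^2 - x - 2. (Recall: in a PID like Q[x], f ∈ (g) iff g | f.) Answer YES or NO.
In Q[x] the ideal (g) consists of all multiples of g, so f ∈ (g) iff g | f, i.e. iff the remainder of f on division by g is 0. Divide f by g (g is monic, so eliminate the leading term of the running remainder at each step):
  leading term x^3: subtract (x)·g(x) = x^3 - x^2 - 2·x, leaving 3·x^2 - 3·x - 4
  leading term 3·x^2: subtract (3)·g(x) = 3·x^2 - 3·x - 6, leaving 2
The remainder r(x) = 2 ≠ 0 (and deg r < deg g), so g ∤ f, i.e. f ∉ (g).

Final answer: NO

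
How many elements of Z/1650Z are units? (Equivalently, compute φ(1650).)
Z/1650Z has φ(1650) = 400 units

An element a ∈ Z/1650Z is a unit iff gcd(a, 1650) = 1, so the number of units is φ(1650). φ is multiplicative, with φ(p^e) = p^e − p^(e−1). Factorise 1650 = 2 · 3 · 5^2 · 11. Then
  φ(1650) = (2 − 1) · (3 − 1) · (5^2 − 5^1) · (11 − 1) = 1 · 2 · 20 · 10 = 400.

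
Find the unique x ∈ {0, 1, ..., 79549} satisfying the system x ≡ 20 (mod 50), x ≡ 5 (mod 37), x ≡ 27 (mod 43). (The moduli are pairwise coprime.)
The moduli 50, 37, 43 are pairwise coprime, so by the CRT there is a unique solution mod 50·37·43 = 79550.
Solve by successive substitution. Start with x ≡ 20 (mod 50).
  Combine with x ≡ 5 (mod 37): write x = 20 + 50·t and require 20 + 50·t ≡ 5 (mod 37), i.e. 50·t ≡ 5 − 20 ≡ 22 (mod 37). Since 50^(−1) ≡ 20 (mod 37) (50 ≡ 13 (mod 37)), t ≡ 20·22 ≡ 33 (mod 37). So x ≡ 20 + 50·33 = 1670 (mod 1850).
  Combine with x ≡ 27 (mod 43): write x = 1670 + 1850·t and require 1670 + 1850·t ≡ 27 (mod 43), i.e. 1850·t ≡ 27 − 1670 ≡ 34 (mod 43). Since 1850^(−1) ≡ 1 (mod 43) (1850 ≡ 1 (mod 43)), t ≡ 1·34 ≡ 34 (mod 43). So x ≡ 1670 + 1850·34 = 64570 (mod 79550).
Unique solution in [0, 79550): x = 64570.

Final answer: x ≡ 64570 (mod 79550); the representative in [0, 79550) is 64570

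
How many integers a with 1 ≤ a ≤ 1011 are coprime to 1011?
672

The number of a ∈ {1, ..., 1011} with gcd(a, 1011) = 1 is by definition Euler's totient φ(1011). φ is multiplicative, with φ(p^e) = p^e − p^(e−1). Factorise 1011 = 3 · 337. Then
  φ(1011) = (3 − 1) · (337 − 1) = 2 · 336 = 672.
So there are 672 such integers.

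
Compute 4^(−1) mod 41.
Apply the extended Euclidean algorithm to (41, 4), tracking rows (r, s, t) with s·41 + t·4 = r. Each division r_prev = q·r_cur + r_new produces the new row as (previous row) − q·(current row):
  row A: (41, 1, 0)   [1·41 + 0·4 = 41]
  row B: (4, 0, 1)   [0·41 + 1·4 = 4]
  41 = 10·4 + 1   → row C = row A − 10·row B = (1, 1, −10)   [check: 1·41 − 10·4 = 1]
  4 = 4·1 + 0   → remainder 0, stop. gcd = 1 (last nonzero row C).
The gcd is 1, so 4 is invertible mod 41. The last nonzero row gives 1·41 − 10·4 = 1, so t = −10. So 4^(−1) ≡ −10 ≡ 31 (mod 41). Verify: 4 · 31 = 124 ≡ 1 (mod 41). ✓

Final answer: 4^(−1) ≡ 31 (mod 41)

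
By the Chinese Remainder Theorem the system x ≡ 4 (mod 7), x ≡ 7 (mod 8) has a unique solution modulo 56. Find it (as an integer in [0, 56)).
The moduli 7, 8 are pairwise coprime, so by the CRT there is a unique solution mod 7·8 = 56.
Solve by successive substitution. Start with x ≡ 4 (mod 7).
  Combine with x ≡ 7 (mod 8): write x = 4 + 7·t and require 4 + 7·t ≡ 7 (mod 8), i.e. 7·t ≡ 7 − 4 ≡ 3 (mod 8). Since 7^(−1) ≡ 7 (mod 8), t ≡ 7·3 ≡ 5 (mod 8). So x ≡ 4 + 7·5 = 39 (mod 56).
Unique solution in [0, 56): x = 39.

Final answer: x ≡ 39 (mod 56); the representative in [0, 56) is 39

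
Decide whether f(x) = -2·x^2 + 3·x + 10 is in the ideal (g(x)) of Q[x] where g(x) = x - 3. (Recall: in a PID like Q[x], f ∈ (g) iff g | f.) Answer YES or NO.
In Q[x] the ideal (g) consists of all multiples of g, so f ∈ (g) iff g | f, i.e. iff the remainder of f on division by g is 0. Divide f by g (g is monic, so eliminate the leading term of the running remainder at each step):
  leading term -2·x^2: subtract (-2·x)·g(x) = -2·x^2 + 6·x, leaving 10 - 3·x
  leading term -3·x: subtract (-3)·g(x) = 9 - 3·x, leaving 1
The remainder r(x) = 1 ≠ 0 (and deg r < deg g), so g ∤ f, i.e. f ∉ (g).

Final answer: NO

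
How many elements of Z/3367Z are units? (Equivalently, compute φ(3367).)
Z/3367Z has φ(3367) = 2592 units

An element a ∈ Z/3367Z is a unit iff gcd(a, 3367) = 1, so the number of units is φ(3367). φ is multiplicative, with φ(p^e) = p^e − p^(e−1). Factorise 3367 = 7 · 13 · 37. Then
  φ(3367) = (7 − 1) · (13 − 1) · (37 − 1) = 6 · 12 · 36 = 2592.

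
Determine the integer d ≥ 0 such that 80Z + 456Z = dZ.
(80, 456) = (8); d = 8

In the PID Z, (a, b) is generated by gcd(a, b). Compute gcd(456, 80) with the extended Euclidean algorithm, tracking rows (r, s, t) with s·456 + t·80 = r:
  row A: (456, 1, 0)   [1·456 + 0·80 = 456]
  row B: (80, 0, 1)   [0·456 + 1·80 = 80]
  456 = 5·80 + 56   → row C = row A − 5·row B = (56, 1, −5)   [check: 1·456 − 5·80 = 56]
  80 = 1·56 + 24   → row D = row B − 1·row C = (24, −1, 6)   [check: −1·456 + 6·80 = 24]
  56 = 2·24 + 8   → row E = row C − 2·row D = (8, 3, −17)   [check: 3·456 − 17·80 = 8]
  24 = 3·8 + 0   → remainder 0, stop. gcd = 8 (last nonzero row E).
So gcd(80, 456) = 8, with Bézout identity 3·456 − 17·80 = 8. Containment (⊇): the Bézout identity exhibits 8 as an element of (80, 456), giving (8) ⊆ (80, 456). Containment (⊆): since 8 | 80 and 8 | 456 (80 = 8·10, 456 = 8·57), every Z-linear combination of 80 and 456 is divisible by 8, so (80, 456) ⊆ (8). Therefore (80, 456) = (8), d = 8.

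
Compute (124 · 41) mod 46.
24

Reduce the factors first: 124 ≡ 32 (mod 46), so 124 · 41 ≡ 32 · 41 (mod 46). 32 · 41 = 1312. Dividing by 46: 1312 = 28·46 + 24. So (124 · 41) mod 46 = 24.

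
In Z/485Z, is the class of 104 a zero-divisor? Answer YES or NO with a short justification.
NO

gcd(104, 485) = 1, so 104 is a unit in Z/485Z (it has a multiplicative inverse). A unit cannot be a zero-divisor: if 104·b ≡ 0 then multiplying both sides by 104^(−1) gives b ≡ 0. So 104 is not a zero-divisor.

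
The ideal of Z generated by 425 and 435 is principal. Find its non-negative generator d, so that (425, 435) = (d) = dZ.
In the PID Z, (a, b) is generated by gcd(a, b). Compute gcd(435, 425) with the extended Euclidean algorithm, tracking rows (r, s, t) with s·435 + t·425 = r:
  row A: (435, 1, 0)   [1·435 + 0·425 = 435]
  row B: (425, 0, 1)   [0·435 + 1·425 = 425]
  435 = 1·425 + 10   → row C = row A − 1·row B = (10, 1, −1)   [check: 1·435 − 1·425 = 10]
  425 = 42·10 + 5   → row D = row B − 42·row C = (5, −42, 43)   [check: −42·435 + 43·425 = 5]
  10 = 2·5 + 0   → remainder 0, stop. gcd = 5 (last nonzero row D).
So gcd(425, 435) = 5, with Bézout identity −42·435 + 43·425 = 5. Containment (⊇): the Bézout identity exhibits 5 as an element of (425, 435), giving (5) ⊆ (425, 435). Containment (⊆): since 5 | 425 and 5 | 435 (425 = 5·85, 435 = 5·87), every Z-linear combination of 425 and 435 is divisible by 5, so (425, 435) ⊆ (5). Therefore (425, 435) = (5), d = 5.

Final answer: (425, 435) = (5); d = 5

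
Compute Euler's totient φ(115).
φ is multiplicative, with φ(p^e) = p^e − p^(e−1). Factorise 115 = 5 · 23. Then
  φ(115) = (5 − 1) · (23 − 1) = 4 · 22 = 88.

Final answer: φ(115) = 88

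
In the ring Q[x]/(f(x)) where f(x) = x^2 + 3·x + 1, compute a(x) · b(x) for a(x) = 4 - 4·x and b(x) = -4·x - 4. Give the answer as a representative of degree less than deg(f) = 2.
First multiply in Q[x] without reducing: a · b = 16·x^2 - 16. Now divide by f(x) = x^2 + 3·x + 1, eliminating the leading term at each step:
  leading term 16·x^2: subtract (16)·f(x) = 16·x^2 + 48·x + 16, leaving -48·x - 32
The degree is now < 2, so this is the remainder. Hence a · b ≡ -48·x - 32 in Q[x]/(f).

Final answer: a · b ≡ -48·x - 32 (mod f(x))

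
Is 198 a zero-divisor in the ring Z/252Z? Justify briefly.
gcd(198, 252) = 18 > 1, so 198 is not a unit in Z/252Z. In Z/nZ every nonzero non-unit is a zero-divisor: explicitly, take b = 252/gcd = 14 ≠ 0 (mod 252); then 198·14 = 2772 = 11·252, i.e. 198·14 ≡ 0 (mod 252). So 198 is a zero-divisor.

Final answer: YES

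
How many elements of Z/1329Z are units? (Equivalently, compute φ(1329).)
An element a ∈ Z/1329Z is a unit iff gcd(a, 1329) = 1, so the number of units is φ(1329). φ is multiplicative, with φ(p^e) = p^e − p^(e−1). Factorise 1329 = 3 · 443. Then
  φ(1329) = (3 − 1) · (443 − 1) = 2 · 442 = 884.

Final answer: Z/1329Z has φ(1329) = 884 units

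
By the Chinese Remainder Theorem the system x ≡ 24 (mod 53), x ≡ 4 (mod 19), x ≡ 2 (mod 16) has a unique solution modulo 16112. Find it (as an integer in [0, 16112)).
The moduli 53, 19, 16 are pairwise coprime, so by the CRT there is a unique solution mod 53·19·16 = 16112.
Solve by successive substitution. Start with x ≡ 24 (mod 53).
  Combine with x ≡ 4 (mod 19): write x = 24 + 53·t and require 24 + 53·t ≡ 4 (mod 19), i.e. 53·t ≡ 4 − 24 ≡ 18 (mod 19). Since 53^(−1) ≡ 14 (mod 19) (53 ≡ 15 (mod 19)), t ≡ 14·18 ≡ 5 (mod 19). So x ≡ 24 + 53·5 = 289 (mod 1007).
  Combine with x ≡ 2 (mod 16): write x = 289 + 1007·t and require 289 + 1007·t ≡ 2 (mod 16), i.e. 1007·t ≡ 2 − 289 ≡ 1 (mod 16). Since 1007^(−1) ≡ 15 (mod 16) (1007 ≡ 15 (mod 16)), t ≡ 15·1 ≡ 15 (mod 16). So x ≡ 289 + 1007·15 = 15394 (mod 16112).
Unique solution in [0, 16112): x = 15394.

Final answer: x ≡ 15394 (mod 16112); the representative in [0, 16112) is 15394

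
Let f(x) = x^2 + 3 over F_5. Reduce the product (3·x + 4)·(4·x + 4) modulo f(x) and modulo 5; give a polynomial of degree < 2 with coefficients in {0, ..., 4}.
a · b ≡ 3·x (mod f(x))

Multiply as integer polynomials: a · b = 12·x^2 + 28·x + 16. Reducing coefficients mod 5: a · b ≡ 2·x^2 + 3·x + 1. Now divide by f(x) = x^2 + 3 in F_5[x], eliminating the leading term at each step:
  leading term 2·x^2: subtract (2)·f(x) = 2·x^2 + 1, leaving 3·x (coefficients mod 5)
The degree is now < 2, so this is the remainder. Hence a · b ≡ 3·x in F_5[x]/(f).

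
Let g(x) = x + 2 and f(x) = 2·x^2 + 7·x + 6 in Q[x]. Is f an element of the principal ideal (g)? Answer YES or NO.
YES

In Q[x] the ideal (g) consists of all multiples of g, so f ∈ (g) iff g | f, i.e. iff the remainder of f on division by g is 0. Divide f by g (g is monic, so eliminate the leading term of the running remainder at each step):
  leading term 2·x^2: subtract (2·x)·g(x) = 2·x^2 + 4·x, leaving 3·x + 6
  leading term 3·x: subtract (3)·g(x) = 3·x + 6, leaving 0
The remainder is 0, so f(x) = g(x) · h(x) with h(x) = 2·x + 3. Hence g | f, i.e. f ∈ (g).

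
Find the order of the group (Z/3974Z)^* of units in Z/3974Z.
|(Z/3974Z)^*| = 1986

(Z/3974Z)^* consists of the classes a with gcd(a, 3974) = 1, so its order is φ(3974). φ is multiplicative, with φ(p^e) = p^e − p^(e−1). Factorise 3974 = 2 · 1987. Then
  φ(3974) = (2 − 1) · (1987 − 1) = 1 · 1986 = 1986.
Thus |(Z/3974Z)^*| = 1986.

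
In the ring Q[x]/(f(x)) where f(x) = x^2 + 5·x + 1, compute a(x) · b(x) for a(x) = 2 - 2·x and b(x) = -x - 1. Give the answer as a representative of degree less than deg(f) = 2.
First multiply in Q[x] without reducing: a · b = 2·x^2 - 2. Now divide by f(x) = x^2 + 5·x + 1, eliminating the leading term at each step:
  leading term 2·x^2: subtract (2)·f(x) = 2·x^2 + 10·x + 2, leaving -10·x - 4
The degree is now < 2, so this is the remainder. Hence a · b ≡ -10·x - 4 in Q[x]/(f).

Final answer: a · b ≡ -10·x - 4 (mod f(x))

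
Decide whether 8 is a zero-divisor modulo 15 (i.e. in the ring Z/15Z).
NO

gcd(8, 15) = 1, so 8 is a unit in Z/15Z (it has a multiplicative inverse). A unit cannot be a zero-divisor: if 8·b ≡ 0 then multiplying both sides by 8^(−1) gives b ≡ 0. So 8 is not a zero-divisor.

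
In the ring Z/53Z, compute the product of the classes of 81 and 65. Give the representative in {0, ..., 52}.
Reduce the factors first: 81 ≡ 28, 65 ≡ 12 (mod 53), so 81 · 65 ≡ 28 · 12 (mod 53). 28 · 12 = 336. Dividing by 53: 336 = 6·53 + 18. So (81 · 65) mod 53 = 18.

Final answer: 18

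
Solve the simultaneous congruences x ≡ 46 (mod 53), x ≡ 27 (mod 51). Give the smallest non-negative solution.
x ≡ 894 (mod 2703); the representative in [0, 2703) is 894

The moduli 53, 51 are pairwise coprime, so by the CRT there is a unique solution mod 53·51 = 2703.
Solve by successive substitution. Start with x ≡ 46 (mod 53).
  Combine with x ≡ 27 (mod 51): write x = 46 + 53·t and require 46 + 53·t ≡ 27 (mod 51), i.e. 53·t ≡ 27 − 46 ≡ 32 (mod 51). Since 53^(−1) ≡ 26 (mod 51) (53 ≡ 2 (mod 51)), t ≡ 26·32 ≡ 16 (mod 51). So x ≡ 46 + 53·16 = 894 (mod 2703).
Unique solution in [0, 2703): x = 894.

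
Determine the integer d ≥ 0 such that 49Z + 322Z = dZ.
(49, 322) = (7); d = 7

In the PID Z, (a, b) is generated by gcd(a, b). Compute gcd(322, 49) with the extended Euclidean algorithm, tracking rows (r, s, t) with s·322 + t·49 = r:
  row A: (322, 1, 0)   [1·322 + 0·49 = 322]
  row B: (49, 0, 1)   [0·322 + 1·49 = 49]
  322 = 6·49 + 28   → row C = row A − 6·row B = (28, 1, −6)   [check: 1·322 − 6·49 = 28]
  49 = 1·28 + 21   → row D = row B − 1·row C = (21, −1, 7)   [check: −1·322 + 7·49 = 21]
  28 = 1·21 + 7   → row E = row C − 1·row D = (7, 2, −13)   [check: 2·322 − 13·49 = 7]
  21 = 3·7 + 0   → remainder 0, stop. gcd = 7 (last nonzero row E).
So gcd(49, 322) = 7, with Bézout identity 2·322 − 13·49 = 7. Containment (⊇): the Bézout identity exhibits 7 as an element of (49, 322), giving (7) ⊆ (49, 322). Containment (⊆): since 7 | 49 and 7 | 322 (49 = 7·7, 322 = 7·46), every Z-linear combination of 49 and 322 is divisible by 7, so (49, 322) ⊆ (7). Therefore (49, 322) = (7), d = 7.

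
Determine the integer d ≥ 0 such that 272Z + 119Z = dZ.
(272, 119) = (17); d = 17

In the PID Z, (a, b) is generated by gcd(a, b). Compute gcd(272, 119) with the extended Euclidean algorithm, tracking rows (r, s, t) with s·272 + t·119 = r:
  row A: (272, 1, 0)   [1·272 + 0·119 = 272]
  row B: (119, 0, 1)   [0·272 + 1·119 = 119]
  272 = 2·119 + 34   → row C = row A − 2·row B = (34, 1, −2)   [check: 1·272 − 2·119 = 34]
  119 = 3·34 + 17   → row D = row B − 3·row C = (17, −3, 7)   [check: −3·272 + 7·119 = 17]
  34 = 2·17 + 0   → remainder 0, stop. gcd = 17 (last nonzero row D).
So gcd(272, 119) = 17, with Bézout identity −3·272 + 7·119 = 17. Containment (⊇): the Bézout identity exhibits 17 as an element of (272, 119), giving (17) ⊆ (272, 119). Containment (⊆): since 17 | 272 and 17 | 119 (272 = 17·16, 119 = 17·7), every Z-linear combination of 272 and 119 is divisible by 17, so (272, 119) ⊆ (17). Therefore (272, 119) = (17), d = 17.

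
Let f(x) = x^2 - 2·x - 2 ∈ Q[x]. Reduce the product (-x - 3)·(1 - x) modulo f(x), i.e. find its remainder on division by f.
First multiply in Q[x] without reducing: a · b = x^2 + 2·x - 3. Now divide by f(x) = x^2 - 2·x - 2, eliminating the leading term at each step:
  leading term x^2: subtract (1)·f(x) = x^2 - 2·x - 2, leaving 4·x - 1
The degree is now < 2, so this is the remainder. Hence a · b ≡ 4·x - 1 in Q[x]/(f).

Final answer: a · b ≡ 4·x - 1 (mod f(x))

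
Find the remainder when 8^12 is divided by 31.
2

Use repeated squaring. Binary(12) = 1100. Walk through the bits of the exponent 12 left-to-right: at each bit after the leading one, square the running value, then multiply by 8 if the bit is 1 (always reducing mod 31):
  bit 1 = 1 (leading): start with 8.
  bit 2 = 1: square 8^2 = 64 ≡ 2; bit is 1, so multiply 2·8 = 16 (mod 31).
  bit 3 = 0: square 16^2 = 256 ≡ 8 (mod 31).
  bit 4 = 0: square 8^2 = 64 ≡ 2 (mod 31).
Final value: 8^12 ≡ 2 (mod 31).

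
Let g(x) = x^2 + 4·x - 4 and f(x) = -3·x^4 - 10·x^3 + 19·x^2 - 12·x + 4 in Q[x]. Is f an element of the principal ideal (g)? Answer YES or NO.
In Q[x] the ideal (g) consists of all multiples of g, so f ∈ (g) iff g | f, i.e. iff the remainder of f on division by g is 0. Divide f by g (g is monic, so eliminate the leading term of the running remainder at each step):
  leading term -3·x^4: subtract (-3·x^2)·g(x) = -3·x^4 - 12·x^3 + 12·x^2, leaving 2·x^3 + 7·x^2 - 12·x + 4
  leading term 2·x^3: subtract (2·x)·g(x) = 2·x^3 + 8·x^2 - 8·x, leaving -x^2 - 4·x + 4
  leading term -x^2: subtract (-1)·g(x) = -x^2 - 4·x + 4, leaving 0
The remainder is 0, so f(x) = g(x) · h(x) with h(x) = -3·x^2 + 2·x - 1. Hence g | f, i.e. f ∈ (g).

Final answer: YES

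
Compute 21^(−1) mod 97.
Apply the extended Euclidean algorithm to (97, 21), tracking rows (r, s, t) with s·97 + t·21 = r. Each division r_prev = q·r_cur + r_new produces the new row as (previous row) − q·(current row):
  row A: (97, 1, 0)   [1·97 + 0·21 = 97]
  row B: (21, 0, 1)   [0·97 + 1·21 = 21]
  97 = 4·21 + 13   → row C = row A − 4·row B = (13, 1, −4)   [check: 1·97 − 4·21 = 13]
  21 = 1·13 + 8   → row D = row B − 1·row C = (8, −1, 5)   [check: −1·97 + 5·21 = 8]
  13 = 1·8 + 5   → row E = row C − 1·row D = (5, 2, −9)   [check: 2·97 − 9·21 = 5]
  8 = 1·5 + 3   → row F = row D − 1·row E = (3, −3, 14)   [check: −3·97 + 14·21 = 3]
  5 = 1·3 + 2   → row G = row E − 1·row F = (2, 5, −23)   [check: 5·97 − 23·21 = 2]
  3 = 1·2 + 1   → row H = row F − 1·row G = (1, −8, 37)   [check: −8·97 + 37·21 = 1]
  2 = 2·1 + 0   → remainder 0, stop. gcd = 1 (last nonzero row H).
The gcd is 1, so 21 is invertible mod 97. The last nonzero row gives −8·97 + 37·21 = 1, so t = 37. So 21^(−1) ≡ 37 (mod 97). Verify: 21 · 37 = 777 ≡ 1 (mod 97). ✓

Final answer: 21^(−1) ≡ 37 (mod 97)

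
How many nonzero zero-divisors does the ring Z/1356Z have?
Z/1356Z has 907 nonzero zero-divisors

In Z/1356Z each nonzero element is either a unit (gcd with 1356 is 1) or a zero-divisor (gcd > 1). The number of units is φ(1356): factorise 1356 = 2^2 · 3 · 113, so φ(1356) = (2^2 − 2^1) · (3 − 1) · (113 − 1) = 2 · 2 · 112 = 448. The nonzero elements number 1356 − 1 = 1355. Hence the nonzero zero-divisors number 1355 − 448 = 907.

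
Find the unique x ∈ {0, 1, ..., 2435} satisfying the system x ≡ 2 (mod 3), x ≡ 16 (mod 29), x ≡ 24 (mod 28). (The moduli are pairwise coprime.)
The moduli 3, 29, 28 are pairwise coprime, so by the CRT there is a unique solution mod 3·29·28 = 2436.
Solve by successive substitution. Start with x ≡ 2 (mod 3).
  Combine with x ≡ 16 (mod 29): write x = 2 + 3·t and require 2 + 3·t ≡ 16 (mod 29), i.e. 3·t ≡ 16 − 2 ≡ 14 (mod 29). Since 3^(−1) ≡ 10 (mod 29), t ≡ 10·14 ≡ 24 (mod 29). So x ≡ 2 + 3·24 = 74 (mod 87).
  Combine with x ≡ 24 (mod 28): write x = 74 + 87·t and require 74 + 87·t ≡ 24 (mod 28), i.e. 87·t ≡ 24 − 74 ≡ 6 (mod 28). Since 87^(−1) ≡ 19 (mod 28) (87 ≡ 3 (mod 28)), t ≡ 19·6 ≡ 2 (mod 28). So x ≡ 74 + 87·2 = 248 (mod 2436).
Unique solution in [0, 2436): x = 248.

Final answer: x ≡ 248 (mod 2436); the representative in [0, 2436) is 248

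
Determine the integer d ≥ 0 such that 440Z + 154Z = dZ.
In the PID Z, (a, b) is generated by gcd(a, b). Compute gcd(440, 154) with the extended Euclidean algorithm, tracking rows (r, s, t) with s·440 + t·154 = r:
  row A: (440, 1, 0)   [1·440 + 0·154 = 440]
  row B: (154, 0, 1)   [0·440 + 1·154 = 154]
  440 = 2·154 + 132   → row C = row A − 2·row B = (132, 1, −2)   [check: 1·440 − 2·154 = 132]
  154 = 1·132 + 22   → row D = row B − 1·row C = (22, −1, 3)   [check: −1·440 + 3·154 = 22]
  132 = 6·22 + 0   → remainder 0, stop. gcd = 22 (last nonzero row D).
So gcd(440, 154) = 22, with Bézout identity −1·440 + 3·154 = 22. Containment (⊇): the Bézout identity exhibits 22 as an element of (440, 154), giving (22) ⊆ (440, 154). Containment (⊆): since 22 | 440 and 22 | 154 (440 = 22·20, 154 = 22·7), every Z-linear combination of 440 and 154 is divisible by 22, so (440, 154) ⊆ (22). Therefore (440, 154) = (22), d = 22.

Final answer: (440, 154) = (22); d = 22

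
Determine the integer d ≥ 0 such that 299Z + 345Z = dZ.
(299, 345) = (23); d = 23

In the PID Z, (a, b) is generated by gcd(a, b). Compute gcd(345, 299) with the extended Euclidean algorithm, tracking rows (r, s, t) with s·345 + t·299 = r:
  row A: (345, 1, 0)   [1·345 + 0·299 = 345]
  row B: (299, 0, 1)   [0·345 + 1·299 = 299]
  345 = 1·299 + 46   → row C = row A − 1·row B = (46, 1, −1)   [check: 1·345 − 1·299 = 46]
  299 = 6·46 + 23   → row D = row B − 6·row C = (23, −6, 7)   [check: −6·345 + 7·299 = 23]
  46 = 2·23 + 0   → remainder 0, stop. gcd = 23 (last nonzero row D).
So gcd(299, 345) = 23, with Bézout identity −6·345 + 7·299 = 23. Containment (⊇): the Bézout identity exhibits 23 as an element of (299, 345), giving (23) ⊆ (299, 345). Containment (⊆): since 23 | 299 and 23 | 345 (299 = 23·13, 345 = 23·15), every Z-linear combination of 299 and 345 is divisible by 23, so (299, 345) ⊆ (23). Therefore (299, 345) = (23), d = 23.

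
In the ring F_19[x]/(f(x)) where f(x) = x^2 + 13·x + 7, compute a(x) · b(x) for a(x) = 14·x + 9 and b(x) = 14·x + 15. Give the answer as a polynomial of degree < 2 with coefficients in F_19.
Multiply as integer polynomials: a · b = 196·x^2 + 336·x + 135. Reducing coefficients mod 19: a · b ≡ 6·x^2 + 13·x + 2. Now divide by f(x) = x^2 + 13·x + 7 in F_19[x], eliminating the leading term at each step:
  leading term 6·x^2: subtract (6)·f(x) = 6·x^2 + 2·x + 4, leaving 11·x + 17 (coefficients mod 19)
The degree is now < 2, so this is the remainder. Hence a · b ≡ 11·x + 17 in F_19[x]/(f).

Final answer: a · b ≡ 11·x + 17 (mod f(x))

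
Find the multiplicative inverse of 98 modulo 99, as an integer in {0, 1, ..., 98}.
Apply the extended Euclidean algorithm to (99, 98), tracking rows (r, s, t) with s·99 + t·98 = r. Each division r_prev = q·r_cur + r_new produces the new row as (previous row) − q·(current row):
  row A: (99, 1, 0)   [1·99 + 0·98 = 99]
  row B: (98, 0, 1)   [0·99 + 1·98 = 98]
  99 = 1·98 + 1   → row C = row A − 1·row B = (1, 1, −1)   [check: 1·99 − 1·98 = 1]
  98 = 98·1 + 0   → remainder 0, stop. gcd = 1 (last nonzero row C).
The gcd is 1, so 98 is invertible mod 99. The last nonzero row gives 1·99 − 1·98 = 1, so t = −1. So 98^(−1) ≡ −1 ≡ 98 (mod 99). Verify: 98 · 98 = 9604 ≡ 1 (mod 99). ✓

Final answer: 98^(−1) ≡ 98 (mod 99)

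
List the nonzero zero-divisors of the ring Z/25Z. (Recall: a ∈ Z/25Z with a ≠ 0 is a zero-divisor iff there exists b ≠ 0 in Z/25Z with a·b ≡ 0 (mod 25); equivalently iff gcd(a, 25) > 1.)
An element a ∈ Z/25Z (with a ≠ 0) is a zero-divisor iff gcd(a, 25) > 1 (because a is a unit precisely when gcd(a, n) = 1, and in Z/nZ every nonzero, non-unit element is a zero-divisor). Scan a = 1, ..., 24 and keep those with gcd(a, 25) > 1:
  gcd(5, 25) = 5, gcd(10, 25) = 5, gcd(15, 25) = 5, gcd(20, 25) = 5.
All other a ∈ {1, ..., 24} have gcd(a, 25) = 1 and are units. So the nonzero zero-divisors are exactly the 4 values of a appearing in this scan.

Final answer: nonzero zero-divisors of Z/25Z = {5, 10, 15, 20}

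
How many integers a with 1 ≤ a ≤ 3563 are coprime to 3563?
3048

The number of a ∈ {1, ..., 3563} with gcd(a, 3563) = 1 is by definition Euler's totient φ(3563). φ is multiplicative, with φ(p^e) = p^e − p^(e−1). Factorise 3563 = 7 · 509. Then
  φ(3563) = (7 − 1) · (509 − 1) = 6 · 508 = 3048.
So there are 3048 such integers.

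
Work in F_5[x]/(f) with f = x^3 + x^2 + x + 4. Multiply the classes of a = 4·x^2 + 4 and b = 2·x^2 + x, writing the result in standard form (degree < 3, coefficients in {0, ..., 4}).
Multiply as integer polynomials: a · b = 8·x^4 + 4·x^3 + 8·x^2 + 4·x. Reducing coefficients mod 5: a · b ≡ 3·x^4 + 4·x^3 + 3·x^2 + 4·x. Now divide by f(x) = x^3 + x^2 + x + 4 in F_5[x], eliminating the leading term at each step:
  leading term 3·x^4: subtract (3·x)·f(x) = 3·x^4 + 3·x^3 + 3·x^2 + 2·x, leaving x^3 + 2·x (coefficients mod 5)
  leading term x^3: subtract (1)·f(x) = x^3 + x^2 + x + 4, leaving 4·x^2 + x + 1 (coefficients mod 5)
The degree is now < 3, so this is the remainder. Hence a · b ≡ 4·x^2 + x + 1 in F_5[x]/(f).

Final answer: a · b ≡ 4·x^2 + x + 1 (mod f(x))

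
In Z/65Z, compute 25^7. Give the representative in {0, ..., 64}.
25

Use repeated squaring. Binary(7) = 111. Walk through the bits of the exponent 7 left-to-right: at each bit after the leading one, square the running value, then multiply by 25 if the bit is 1 (always reducing mod 65):
  bit 1 = 1 (leading): start with 25.
  bit 2 = 1: square 25^2 = 625 ≡ 40; bit is 1, so multiply 40·25 = 1000 ≡ 25 (mod 65).
  bit 3 = 1: square 25^2 = 625 ≡ 40; bit is 1, so multiply 40·25 = 1000 ≡ 25 (mod 65).
Final value: 25^7 ≡ 25 (mod 65).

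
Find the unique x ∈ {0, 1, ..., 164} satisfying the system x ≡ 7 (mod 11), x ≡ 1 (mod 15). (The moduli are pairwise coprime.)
x ≡ 106 (mod 165); the representative in [0, 165) is 106

The moduli 11, 15 are pairwise coprime, so by the CRT there is a unique solution mod 11·15 = 165.
Solve by successive substitution. Start with x ≡ 7 (mod 11).
  Combine with x ≡ 1 (mod 15): write x = 7 + 11·t and require 7 + 11·t ≡ 1 (mod 15), i.e. 11·t ≡ 1 − 7 ≡ 9 (mod 15). Since 11^(−1) ≡ 11 (mod 15), t ≡ 11·9 ≡ 9 (mod 15). So x ≡ 7 + 11·9 = 106 (mod 165).
Unique solution in [0, 165): x = 106.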